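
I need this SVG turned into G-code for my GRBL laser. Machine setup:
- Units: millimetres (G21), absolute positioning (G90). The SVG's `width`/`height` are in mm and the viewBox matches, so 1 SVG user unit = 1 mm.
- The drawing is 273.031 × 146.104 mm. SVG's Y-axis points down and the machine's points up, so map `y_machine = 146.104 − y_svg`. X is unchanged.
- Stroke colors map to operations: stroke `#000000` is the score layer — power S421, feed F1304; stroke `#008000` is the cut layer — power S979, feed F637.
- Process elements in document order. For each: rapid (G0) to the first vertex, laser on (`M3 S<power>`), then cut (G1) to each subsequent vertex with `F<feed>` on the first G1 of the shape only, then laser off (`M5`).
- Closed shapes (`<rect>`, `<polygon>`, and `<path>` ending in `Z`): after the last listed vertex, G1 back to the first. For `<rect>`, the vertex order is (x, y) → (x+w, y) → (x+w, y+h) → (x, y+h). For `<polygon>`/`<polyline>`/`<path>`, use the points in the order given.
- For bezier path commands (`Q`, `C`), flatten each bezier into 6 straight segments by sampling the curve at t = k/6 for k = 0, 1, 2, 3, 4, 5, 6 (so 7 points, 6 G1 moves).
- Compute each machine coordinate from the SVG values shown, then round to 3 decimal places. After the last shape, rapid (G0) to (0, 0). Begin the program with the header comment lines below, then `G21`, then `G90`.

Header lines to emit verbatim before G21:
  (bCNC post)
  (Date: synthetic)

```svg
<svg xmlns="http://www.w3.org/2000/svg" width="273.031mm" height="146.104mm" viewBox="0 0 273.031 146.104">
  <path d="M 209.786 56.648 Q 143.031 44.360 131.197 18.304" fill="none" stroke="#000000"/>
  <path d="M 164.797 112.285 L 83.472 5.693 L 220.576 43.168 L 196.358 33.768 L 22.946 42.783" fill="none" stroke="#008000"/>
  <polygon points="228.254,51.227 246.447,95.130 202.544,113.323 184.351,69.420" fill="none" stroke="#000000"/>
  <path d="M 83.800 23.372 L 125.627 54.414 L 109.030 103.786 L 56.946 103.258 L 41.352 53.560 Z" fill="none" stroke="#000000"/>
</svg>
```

(bCNC post)
(Date: synthetic)
G21
G90
G0 X209.786 Y89.456
M3 S421
G1 X189.060 Y93.934 F1304
G1 X171.385 Y99.178
G1 X156.761 Y105.186
G1 X145.189 Y111.959
G1 X136.667 Y119.497
G1 X131.197 Y127.800
M5
G0 X164.797 Y33.819
M3 S979
G1 X83.472 Y140.411 F637
G1 X220.576 Y102.936
G1 X196.358 Y112.336
G1 X22.946 Y103.321
M5
G0 X228.254 Y94.877
M3 S421
G1 X246.447 Y50.974 F1304
G1 X202.544 Y32.781
G1 X184.351 Y76.684
G1 X228.254 Y94.877
M5
G0 X83.800 Y122.732
M3 S421
G1 X125.627 Y91.690 F1304
G1 X109.030 Y42.318
G1 X56.946 Y42.846
G1 X41.352 Y92.544
G1 X83.800 Y122.732
M5
G0 X0.000 Y0.000

Since the viewBox matches the mm dimensions, user units are millimetres directly. The only transform is the Y-flip y_m = 146.104 − y_svg.

Shape 1 is a quadratic bezier drawn with `<path>`. Its stroke #000000 means score at S421, F1304. After flipping Y the toolpath is (209.786,89.456) → (189.060,93.934) → (171.385,99.178) → (156.761,105.186) → (145.189,111.959) → (136.667,119.497) → (131.197,127.800).

Shape 2 is a open polyline drawn with `<path>`. Its stroke #008000 means cut at S979, F637. After flipping Y the toolpath is (164.797,33.819) → (83.472,140.411) → (220.576,102.936) → (196.358,112.336) → (22.946,103.321).

Shape 3 is a regular polygon drawn with `<polygon>`. Its stroke #000000 means score at S421, F1304. After flipping Y the toolpath is (228.254,94.877) → (246.447,50.974) → (202.544,32.781) → (184.351,76.684) → (228.254,94.877), returning to the start.

Shape 4 is a regular polygon drawn with `<path>`. Its stroke #000000 means score at S421, F1304. After flipping Y the toolpath is (83.800,122.732) → (125.627,91.690) → (109.030,42.318) → (56.946,42.846) → (41.352,92.544) → (83.800,122.732), returning to the start.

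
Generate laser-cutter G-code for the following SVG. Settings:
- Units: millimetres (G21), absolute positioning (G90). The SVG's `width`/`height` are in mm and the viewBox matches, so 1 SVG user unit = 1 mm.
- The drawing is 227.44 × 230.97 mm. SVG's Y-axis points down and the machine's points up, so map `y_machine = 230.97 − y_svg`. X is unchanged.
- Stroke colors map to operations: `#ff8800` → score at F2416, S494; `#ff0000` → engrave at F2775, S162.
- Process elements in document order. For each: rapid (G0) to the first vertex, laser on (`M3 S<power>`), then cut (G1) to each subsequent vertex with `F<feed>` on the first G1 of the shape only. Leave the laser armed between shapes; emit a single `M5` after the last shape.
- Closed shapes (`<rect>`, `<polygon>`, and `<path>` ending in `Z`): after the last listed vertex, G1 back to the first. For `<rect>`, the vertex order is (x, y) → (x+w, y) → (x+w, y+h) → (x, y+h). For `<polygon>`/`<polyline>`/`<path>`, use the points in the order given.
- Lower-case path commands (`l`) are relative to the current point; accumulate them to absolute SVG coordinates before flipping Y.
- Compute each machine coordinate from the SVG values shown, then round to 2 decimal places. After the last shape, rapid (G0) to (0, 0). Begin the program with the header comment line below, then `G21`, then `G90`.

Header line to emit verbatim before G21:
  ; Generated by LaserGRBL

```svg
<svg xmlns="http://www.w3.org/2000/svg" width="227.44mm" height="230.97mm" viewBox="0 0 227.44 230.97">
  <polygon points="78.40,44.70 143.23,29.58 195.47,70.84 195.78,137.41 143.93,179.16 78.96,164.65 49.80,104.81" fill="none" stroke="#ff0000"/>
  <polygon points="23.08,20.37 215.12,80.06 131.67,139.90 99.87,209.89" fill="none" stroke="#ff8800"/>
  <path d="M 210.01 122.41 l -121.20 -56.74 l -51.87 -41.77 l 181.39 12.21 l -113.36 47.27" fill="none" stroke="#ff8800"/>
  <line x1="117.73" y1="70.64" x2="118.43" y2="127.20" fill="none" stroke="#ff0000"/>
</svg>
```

Since the viewBox matches the mm dimensions, user units are millimetres directly. The only transform is the Y-flip y_m = 230.97 − y_svg.

Shape 1 is a regular polygon drawn with `<polygon>`. Its stroke #ff0000 means engrave at S162, F2775. After flipping Y the toolpath is (78.40,186.27) → (143.23,201.39) → (195.47,160.13) → (195.78,93.56) → (143.93,51.81) → (78.96,66.32) → (49.80,126.16) → (78.40,186.27), returning to the start.

Shape 2 is a closed polygon drawn with `<polygon>`. Its stroke #ff8800 means score at S494, F2416. After flipping Y the toolpath is (23.08,210.60) → (215.12,150.91) → (131.67,91.07) → (99.87,21.08) → (23.08,210.60), returning to the start.

Shape 3 is a open polyline drawn with `<path>`. Its stroke #ff8800 means score at S494, F2416. After flipping Y the toolpath is (210.01,108.56) → (88.81,165.30) → (36.94,207.07) → (218.33,194.86) → (104.97,147.59).

Shape 4 is a line segment drawn with `<line>`. Its stroke #ff0000 means engrave at S162, F2775. After flipping Y the toolpath is (117.73,160.33) → (118.43,103.77).

; Generated by LaserGRBL
G21
G90
G0 X78.40 Y186.27
M3 S162
G1 X143.23 Y201.39 F2775
G1 X195.47 Y160.13
G1 X195.78 Y93.56
G1 X143.93 Y51.81
G1 X78.96 Y66.32
G1 X49.80 Y126.16
G1 X78.40 Y186.27
G0 X23.08 Y210.60
M3 S494
G1 X215.12 Y150.91 F2416
G1 X131.67 Y91.07
G1 X99.87 Y21.08
G1 X23.08 Y210.60
G0 X210.01 Y108.56
M3 S494
G1 X88.81 Y165.30 F2416
G1 X36.94 Y207.07
G1 X218.33 Y194.86
G1 X104.97 Y147.59
G0 X117.73 Y160.33
M3 S162
G1 X118.43 Y103.77 F2775
M5
G0 X0.00 Y0.00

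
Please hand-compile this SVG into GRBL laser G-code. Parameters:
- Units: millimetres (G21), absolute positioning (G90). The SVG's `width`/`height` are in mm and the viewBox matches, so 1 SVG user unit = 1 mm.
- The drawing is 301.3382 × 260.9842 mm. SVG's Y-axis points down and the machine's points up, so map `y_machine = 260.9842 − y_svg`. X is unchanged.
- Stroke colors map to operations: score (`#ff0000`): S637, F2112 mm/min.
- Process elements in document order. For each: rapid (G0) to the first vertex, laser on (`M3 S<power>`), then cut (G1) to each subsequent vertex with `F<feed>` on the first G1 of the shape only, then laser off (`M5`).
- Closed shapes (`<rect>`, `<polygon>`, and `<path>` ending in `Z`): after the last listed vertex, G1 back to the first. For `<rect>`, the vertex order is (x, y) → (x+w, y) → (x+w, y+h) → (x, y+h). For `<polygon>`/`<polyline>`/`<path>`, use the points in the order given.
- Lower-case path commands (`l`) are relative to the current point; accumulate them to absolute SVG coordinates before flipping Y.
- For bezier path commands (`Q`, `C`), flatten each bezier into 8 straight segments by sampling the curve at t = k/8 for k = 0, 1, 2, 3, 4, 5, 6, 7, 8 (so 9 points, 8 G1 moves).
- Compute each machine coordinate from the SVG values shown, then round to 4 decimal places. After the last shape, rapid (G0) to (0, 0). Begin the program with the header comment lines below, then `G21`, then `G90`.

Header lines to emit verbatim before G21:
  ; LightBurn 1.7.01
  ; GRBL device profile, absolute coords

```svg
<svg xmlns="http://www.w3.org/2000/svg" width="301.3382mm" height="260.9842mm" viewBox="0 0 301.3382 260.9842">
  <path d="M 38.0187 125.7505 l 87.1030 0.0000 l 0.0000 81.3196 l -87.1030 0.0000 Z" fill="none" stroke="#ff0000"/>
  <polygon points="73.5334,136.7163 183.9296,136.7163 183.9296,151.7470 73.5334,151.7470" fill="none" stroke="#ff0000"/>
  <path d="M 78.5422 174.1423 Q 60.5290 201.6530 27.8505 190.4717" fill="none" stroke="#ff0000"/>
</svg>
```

Since the viewBox matches the mm dimensions, user units are millimetres directly. The only transform is the Y-flip y_m = 260.9842 − y_svg.

Shape 1 is a rectangle drawn with `<path>`. Its stroke #ff0000 means score at S637, F2112. After flipping Y the toolpath is (38.0187,135.2337) → (125.1217,135.2337) → (125.1217,53.9141) → (38.0187,53.9141) → (38.0187,135.2337), returning to the start.

Shape 2 is a rectangle drawn with `<polygon>`. Its stroke #ff0000 means score at S637, F2112. After flipping Y the toolpath is (73.5334,124.2679) → (183.9296,124.2679) → (183.9296,109.2372) → (73.5334,109.2372) → (73.5334,124.2679), returning to the start.

Shape 3 is a quadratic bezier drawn with `<path>`. Its stroke #ff0000 means score at S637, F2112. After flipping Y the toolpath is (78.5422,86.8419) → (73.8098,80.5688) → (68.6190,75.5048) → (62.9700,71.6499) → (56.8627,69.0042) → (50.2971,67.5676) → (43.2732,67.3401) → (35.7910,68.3217) → (27.8505,70.5125).

; LightBurn 1.7.01
; GRBL device profile, absolute coords
G21
G90
G0 X38.0187 Y135.2337
M3 S637
G1 X125.1217 Y135.2337 F2112
G1 X125.1217 Y53.9141
G1 X38.0187 Y53.9141
G1 X38.0187 Y135.2337
M5
G0 X73.5334 Y124.2679
M3 S637
G1 X183.9296 Y124.2679 F2112
G1 X183.9296 Y109.2372
G1 X73.5334 Y109.2372
G1 X73.5334 Y124.2679
M5
G0 X78.5422 Y86.8419
M3 S637
G1 X73.8098 Y80.5688 F2112
G1 X68.6190 Y75.5048
G1 X62.9700 Y71.6499
G1 X56.8627 Y69.0042
G1 X50.2971 Y67.5676
G1 X43.2732 Y67.3401
G1 X35.7910 Y68.3217
G1 X27.8505 Y70.5125
M5
G0 X0.0000 Y0.0000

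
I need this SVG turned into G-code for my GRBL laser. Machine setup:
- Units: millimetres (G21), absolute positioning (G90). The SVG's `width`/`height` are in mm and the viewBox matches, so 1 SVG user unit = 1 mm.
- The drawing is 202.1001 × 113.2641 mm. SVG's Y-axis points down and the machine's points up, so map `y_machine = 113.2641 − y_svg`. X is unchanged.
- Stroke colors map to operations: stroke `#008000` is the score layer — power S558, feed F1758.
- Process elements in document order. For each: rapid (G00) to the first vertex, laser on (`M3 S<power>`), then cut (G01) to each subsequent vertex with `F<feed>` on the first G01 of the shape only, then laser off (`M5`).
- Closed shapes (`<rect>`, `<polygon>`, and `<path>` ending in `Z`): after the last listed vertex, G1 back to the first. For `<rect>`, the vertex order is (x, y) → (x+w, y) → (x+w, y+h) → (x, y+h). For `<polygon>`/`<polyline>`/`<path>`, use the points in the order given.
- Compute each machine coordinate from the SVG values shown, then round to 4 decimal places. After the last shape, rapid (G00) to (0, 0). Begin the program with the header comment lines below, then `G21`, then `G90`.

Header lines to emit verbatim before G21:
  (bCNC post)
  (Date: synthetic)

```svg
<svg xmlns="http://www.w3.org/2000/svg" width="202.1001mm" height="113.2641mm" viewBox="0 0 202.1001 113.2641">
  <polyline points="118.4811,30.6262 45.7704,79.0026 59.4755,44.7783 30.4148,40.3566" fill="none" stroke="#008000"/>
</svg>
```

(bCNC post)
(Date: synthetic)
G21
G90
G00 X118.4811 Y82.6379
M3 S558
G01 X45.7704 Y34.2615 F1758
G01 X59.4755 Y68.4858
G01 X30.4148 Y72.9075
M5
G00 X0.0000 Y0.0000

viewBox `0 0 202.1001 113.2641` with mm width/height → 1 unit = 1 mm. Flip: y_m = 113.2641 − y_svg.

**Shape 1** — `<polyline>` open polyline, stroke `#008000` → score (S558, F1758). Machine vertices: (118.4811,82.6379) → (45.7704,34.2615) → (59.4755,68.4858) → (30.4148,72.9075). Open path.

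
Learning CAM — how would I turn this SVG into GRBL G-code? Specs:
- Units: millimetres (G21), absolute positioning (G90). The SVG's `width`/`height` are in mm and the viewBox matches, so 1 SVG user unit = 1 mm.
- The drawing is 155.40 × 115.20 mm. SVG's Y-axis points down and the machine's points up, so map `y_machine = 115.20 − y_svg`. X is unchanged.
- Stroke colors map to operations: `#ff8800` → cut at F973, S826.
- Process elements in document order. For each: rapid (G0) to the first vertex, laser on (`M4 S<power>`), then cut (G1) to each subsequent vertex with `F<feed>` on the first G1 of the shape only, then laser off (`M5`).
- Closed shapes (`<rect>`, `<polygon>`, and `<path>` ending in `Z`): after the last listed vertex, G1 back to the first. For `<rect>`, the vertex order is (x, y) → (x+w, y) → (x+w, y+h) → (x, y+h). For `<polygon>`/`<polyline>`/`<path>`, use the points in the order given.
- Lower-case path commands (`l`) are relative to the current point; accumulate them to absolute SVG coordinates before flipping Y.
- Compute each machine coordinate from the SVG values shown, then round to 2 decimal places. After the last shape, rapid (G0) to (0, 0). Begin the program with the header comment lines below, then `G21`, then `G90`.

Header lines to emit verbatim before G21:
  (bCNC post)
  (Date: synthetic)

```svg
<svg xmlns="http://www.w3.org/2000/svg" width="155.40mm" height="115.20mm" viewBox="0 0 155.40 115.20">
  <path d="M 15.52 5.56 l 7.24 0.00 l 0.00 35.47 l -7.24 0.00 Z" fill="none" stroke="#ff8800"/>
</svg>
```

(bCNC post)
(Date: synthetic)
G21
G90
G0 X15.52 Y109.64
M4 S826
G1 X22.76 Y109.64 F973
G1 X22.76 Y74.17
G1 X15.52 Y74.17
G1 X15.52 Y109.64
M5
G0 X0.00 Y0.00

viewBox `0 0 155.40 115.20` with mm width/height → 1 unit = 1 mm. Flip: y_m = 115.20 − y_svg.

**Shape 1** — `<path>` rectangle, stroke `#ff8800` → cut (S826, F973). Machine vertices: (15.52,109.64) → (22.76,109.64) → (22.76,74.17) → (15.52,74.17) → (15.52,109.64). Closed: final G1 returns to the first vertex.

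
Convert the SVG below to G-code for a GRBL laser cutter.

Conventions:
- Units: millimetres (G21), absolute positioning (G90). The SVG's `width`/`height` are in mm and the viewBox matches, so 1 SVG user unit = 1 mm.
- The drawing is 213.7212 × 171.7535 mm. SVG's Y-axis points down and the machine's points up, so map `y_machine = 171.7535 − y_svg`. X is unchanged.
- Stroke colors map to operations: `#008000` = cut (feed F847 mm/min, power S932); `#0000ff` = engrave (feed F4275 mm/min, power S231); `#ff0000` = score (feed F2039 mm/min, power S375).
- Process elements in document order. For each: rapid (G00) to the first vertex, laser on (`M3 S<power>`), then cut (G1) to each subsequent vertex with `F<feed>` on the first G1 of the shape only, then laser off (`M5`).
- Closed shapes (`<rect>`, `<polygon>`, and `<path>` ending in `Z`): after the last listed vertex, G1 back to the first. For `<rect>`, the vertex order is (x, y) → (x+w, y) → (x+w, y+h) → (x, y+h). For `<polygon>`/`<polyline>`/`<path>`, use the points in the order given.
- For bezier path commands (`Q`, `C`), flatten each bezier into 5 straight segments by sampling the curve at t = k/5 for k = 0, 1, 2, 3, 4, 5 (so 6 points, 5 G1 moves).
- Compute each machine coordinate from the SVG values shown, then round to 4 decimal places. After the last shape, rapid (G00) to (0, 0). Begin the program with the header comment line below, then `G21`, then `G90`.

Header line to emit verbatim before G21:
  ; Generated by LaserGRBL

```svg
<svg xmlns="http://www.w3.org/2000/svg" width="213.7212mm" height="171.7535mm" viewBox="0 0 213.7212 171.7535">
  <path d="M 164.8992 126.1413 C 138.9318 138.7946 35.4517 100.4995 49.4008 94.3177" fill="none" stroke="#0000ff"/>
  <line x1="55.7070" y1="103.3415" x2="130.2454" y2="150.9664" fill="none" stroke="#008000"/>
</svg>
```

; Generated by LaserGRBL
G21
G90
G00 X164.8992 Y45.6122
M3 S231
G1 X141.5768 Y43.4695 F4275
G1 X109.0085 Y49.5675
G1 X76.5516 Y59.9192
G1 X53.5633 Y70.5376
G1 X49.4008 Y77.4358
M5
G00 X55.7070 Y68.4120
M3 S932
G1 X130.2454 Y20.7871 F847
M5
G00 X0.0000 Y0.0000

Since the viewBox matches the mm dimensions, user units are millimetres directly. The only transform is the Y-flip y_m = 171.7535 − y_svg.

Shape 1 is a cubic bezier drawn with `<path>`. Its stroke #0000ff means engrave at S231, F4275. After flipping Y the toolpath is (164.8992,45.6122) → (141.5768,43.4695) → (109.0085,49.5675) → (76.5516,59.9192) → (53.5633,70.5376) → (49.4008,77.4358).

Shape 2 is a line segment drawn with `<line>`. Its stroke #008000 means cut at S932, F847. After flipping Y the toolpath is (55.7070,68.4120) → (130.2454,20.7871).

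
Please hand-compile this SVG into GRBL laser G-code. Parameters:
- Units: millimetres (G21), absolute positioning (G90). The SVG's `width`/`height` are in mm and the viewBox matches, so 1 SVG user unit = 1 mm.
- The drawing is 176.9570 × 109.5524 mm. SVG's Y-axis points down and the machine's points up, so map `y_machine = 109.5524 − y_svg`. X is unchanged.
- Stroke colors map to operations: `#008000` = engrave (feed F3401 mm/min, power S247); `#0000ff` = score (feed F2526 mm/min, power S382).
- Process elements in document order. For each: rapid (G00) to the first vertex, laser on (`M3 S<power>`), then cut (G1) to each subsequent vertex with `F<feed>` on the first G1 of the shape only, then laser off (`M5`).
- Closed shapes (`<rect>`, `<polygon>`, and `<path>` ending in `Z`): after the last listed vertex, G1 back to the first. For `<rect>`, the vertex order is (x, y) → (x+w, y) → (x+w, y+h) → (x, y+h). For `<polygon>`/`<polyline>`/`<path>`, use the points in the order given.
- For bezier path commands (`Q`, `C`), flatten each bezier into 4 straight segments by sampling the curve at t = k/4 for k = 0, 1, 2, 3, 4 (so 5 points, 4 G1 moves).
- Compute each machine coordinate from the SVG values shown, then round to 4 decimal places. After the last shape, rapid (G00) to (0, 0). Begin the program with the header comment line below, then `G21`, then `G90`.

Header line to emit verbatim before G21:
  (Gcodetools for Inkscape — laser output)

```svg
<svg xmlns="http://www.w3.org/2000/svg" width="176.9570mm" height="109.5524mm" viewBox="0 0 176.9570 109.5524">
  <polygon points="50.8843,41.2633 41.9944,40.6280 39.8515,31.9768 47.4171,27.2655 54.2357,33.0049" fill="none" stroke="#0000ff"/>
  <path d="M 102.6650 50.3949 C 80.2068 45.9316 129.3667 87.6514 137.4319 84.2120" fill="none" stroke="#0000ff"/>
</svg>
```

viewBox `0 0 176.9570 109.5524` with mm width/height → 1 unit = 1 mm. Flip: y_m = 109.5524 − y_svg.

**Shape 1** — `<polygon>` regular polygon, stroke `#0000ff` → score (S382, F2526). Machine vertices: (50.8843,68.2891) → (41.9944,68.9244) → (39.8515,77.5756) → (47.4171,82.2869) → (54.2357,76.5475) → (50.8843,68.2891). Closed: final G1 returns to the first vertex.

**Shape 2** — `<path>` cubic bezier, stroke `#0000ff` → score (S382, F2526). Control points (SVG): P0=(102.6650,50.3949), P1=(80.2068,45.9316), P2=(129.3667,87.6514), P3=(137.4319,84.2120); sampled at t=k/4. Machine vertices: (102.6650,59.1575) → (97.4886,55.2729) → (108.6022,42.6329) → (125.4389,29.8010) → (137.4319,25.3404). Open path.

(Gcodetools for Inkscape — laser output)
G21
G90
G00 X50.8843 Y68.2891
M3 S382
G1 X41.9944 Y68.9244 F2526
G1 X39.8515 Y77.5756
G1 X47.4171 Y82.2869
G1 X54.2357 Y76.5475
G1 X50.8843 Y68.2891
M5
G00 X102.6650 Y59.1575
M3 S382
G1 X97.4886 Y55.2729 F2526
G1 X108.6022 Y42.6329
G1 X125.4389 Y29.8010
G1 X137.4319 Y25.3404
M5
G00 X0.0000 Y0.0000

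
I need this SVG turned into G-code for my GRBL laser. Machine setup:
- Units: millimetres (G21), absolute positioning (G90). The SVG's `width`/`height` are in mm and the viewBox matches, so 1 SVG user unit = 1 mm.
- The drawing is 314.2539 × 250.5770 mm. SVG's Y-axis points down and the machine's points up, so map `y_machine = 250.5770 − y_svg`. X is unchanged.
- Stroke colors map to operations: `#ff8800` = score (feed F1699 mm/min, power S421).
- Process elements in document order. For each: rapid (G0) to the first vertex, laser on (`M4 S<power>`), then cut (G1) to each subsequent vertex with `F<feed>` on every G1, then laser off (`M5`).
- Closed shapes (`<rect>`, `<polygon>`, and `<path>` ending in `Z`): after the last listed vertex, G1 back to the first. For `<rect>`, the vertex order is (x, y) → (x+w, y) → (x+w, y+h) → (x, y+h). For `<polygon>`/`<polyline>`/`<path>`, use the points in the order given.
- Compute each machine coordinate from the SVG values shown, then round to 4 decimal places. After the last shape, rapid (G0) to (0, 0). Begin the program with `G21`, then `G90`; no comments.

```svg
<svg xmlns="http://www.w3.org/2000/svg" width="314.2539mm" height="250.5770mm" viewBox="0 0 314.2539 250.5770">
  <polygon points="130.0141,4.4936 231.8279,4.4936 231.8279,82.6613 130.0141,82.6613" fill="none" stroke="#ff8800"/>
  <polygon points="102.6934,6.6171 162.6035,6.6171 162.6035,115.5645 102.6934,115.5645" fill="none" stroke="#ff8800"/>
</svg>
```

1 u = 1 mm; y_m = 250.5770 − y.

[1] `<polygon>` rectangle, #ff8800→score S421 F1699: (130.0141,246.0834) → (231.8279,246.0834) → (231.8279,167.9157) → (130.0141,167.9157) → (130.0141,246.0834) (closed)

[2] `<polygon>` rectangle, #ff8800→score S421 F1699: (102.6934,243.9599) → (162.6035,243.9599) → (162.6035,135.0125) → (102.6934,135.0125) → (102.6934,243.9599) (closed)

G21
G90
G0 X130.0141 Y246.0834
M4 S421
G1 X231.8279 Y246.0834 F1699
G1 X231.8279 Y167.9157 F1699
G1 X130.0141 Y167.9157 F1699
G1 X130.0141 Y246.0834 F1699
M5
G0 X102.6934 Y243.9599
M4 S421
G1 X162.6035 Y243.9599 F1699
G1 X162.6035 Y135.0125 F1699
G1 X102.6934 Y135.0125 F1699
G1 X102.6934 Y243.9599 F1699
M5
G0 X0.0000 Y0.0000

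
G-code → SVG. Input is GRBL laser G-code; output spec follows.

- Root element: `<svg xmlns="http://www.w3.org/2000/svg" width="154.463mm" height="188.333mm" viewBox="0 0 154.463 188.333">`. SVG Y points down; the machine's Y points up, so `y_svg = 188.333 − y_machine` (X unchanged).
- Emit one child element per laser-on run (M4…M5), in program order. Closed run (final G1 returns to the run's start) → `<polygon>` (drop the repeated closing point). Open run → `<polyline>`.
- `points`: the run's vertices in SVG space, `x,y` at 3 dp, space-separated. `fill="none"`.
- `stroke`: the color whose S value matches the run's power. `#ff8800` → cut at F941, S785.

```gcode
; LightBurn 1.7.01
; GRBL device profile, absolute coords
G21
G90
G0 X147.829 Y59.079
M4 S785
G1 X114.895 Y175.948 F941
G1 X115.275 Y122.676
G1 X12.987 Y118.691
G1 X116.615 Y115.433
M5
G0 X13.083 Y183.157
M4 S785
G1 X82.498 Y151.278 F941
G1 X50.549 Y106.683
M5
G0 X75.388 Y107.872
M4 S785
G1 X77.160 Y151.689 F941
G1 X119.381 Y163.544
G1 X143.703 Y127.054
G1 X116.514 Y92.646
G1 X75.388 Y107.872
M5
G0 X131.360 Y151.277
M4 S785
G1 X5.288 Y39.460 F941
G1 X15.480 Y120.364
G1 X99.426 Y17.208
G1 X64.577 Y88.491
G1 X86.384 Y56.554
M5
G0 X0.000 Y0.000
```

<svg xmlns="http://www.w3.org/2000/svg" width="154.463mm" height="188.333mm" viewBox="0 0 154.463 188.333">
  <polyline points="147.829,129.254 114.895,12.385 115.275,65.657 12.987,69.642 116.615,72.900" fill="none" stroke="#ff8800"/>
  <polyline points="13.083,5.176 82.498,37.055 50.549,81.650" fill="none" stroke="#ff8800"/>
  <polygon points="75.388,80.461 77.160,36.644 119.381,24.789 143.703,61.279 116.514,95.687" fill="none" stroke="#ff8800"/>
  <polyline points="131.360,37.056 5.288,148.873 15.480,67.969 99.426,171.125 64.577,99.842 86.384,131.779" fill="none" stroke="#ff8800"/>
</svg>

Machine Y-up, SVG Y-down with viewBox height 188.333, so y_svg = 188.333 − y_machine; X carries over. Every run uses S785, so all elements get stroke `#ff8800` (cut).

Run 1: The run is open, so emit a `<polyline>` with points (Y-flipped): 147.829,129.254 114.895,12.385 115.275,65.657 12.987,69.642 116.615,72.900.

Run 2: The run is open, so emit a `<polyline>` with points (Y-flipped): 13.083,5.176 82.498,37.055 50.549,81.650.

Run 3: The run returns to its start, so emit a `<polygon>` with points (Y-flipped): 75.388,80.461 77.160,36.644 119.381,24.789 143.703,61.279 116.514,95.687.

Run 4: The run is open, so emit a `<polyline>` with points (Y-flipped): 131.360,37.056 5.288,148.873 15.480,67.969 99.426,171.125 64.577,99.842 86.384,131.779.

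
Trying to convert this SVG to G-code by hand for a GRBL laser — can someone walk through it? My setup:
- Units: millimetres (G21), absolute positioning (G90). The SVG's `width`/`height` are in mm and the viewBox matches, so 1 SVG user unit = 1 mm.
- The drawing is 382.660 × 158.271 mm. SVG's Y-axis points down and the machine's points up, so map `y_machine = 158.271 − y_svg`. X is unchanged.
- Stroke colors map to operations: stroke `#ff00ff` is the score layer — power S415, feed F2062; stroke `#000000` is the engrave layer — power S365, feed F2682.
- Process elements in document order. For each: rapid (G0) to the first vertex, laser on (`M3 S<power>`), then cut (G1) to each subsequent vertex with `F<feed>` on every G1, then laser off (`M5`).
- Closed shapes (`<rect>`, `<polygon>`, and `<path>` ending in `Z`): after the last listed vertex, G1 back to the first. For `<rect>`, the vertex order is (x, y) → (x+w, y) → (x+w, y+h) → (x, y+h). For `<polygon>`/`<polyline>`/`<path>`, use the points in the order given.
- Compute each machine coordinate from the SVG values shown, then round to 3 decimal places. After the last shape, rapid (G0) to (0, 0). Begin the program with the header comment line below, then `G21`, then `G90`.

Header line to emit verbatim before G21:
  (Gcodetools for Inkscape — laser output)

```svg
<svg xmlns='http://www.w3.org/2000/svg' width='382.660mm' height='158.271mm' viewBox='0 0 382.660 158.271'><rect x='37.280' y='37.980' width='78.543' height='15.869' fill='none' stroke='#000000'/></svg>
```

(Gcodetools for Inkscape — laser output)
G21
G90
G0 X37.280 Y120.291
M3 S365
G1 X115.823 Y120.291 F2682
G1 X115.823 Y104.422 F2682
G1 X37.280 Y104.422 F2682
G1 X37.280 Y120.291 F2682
M5
G0 X0.000 Y0.000

1 u = 1 mm; y_m = 158.271 − y.

[1] `<rect>` rectangle, #000000→engrave S365 F2682: (37.280,120.291) → (115.823,120.291) → (115.823,104.422) → (37.280,104.422) → (37.280,120.291) (closed)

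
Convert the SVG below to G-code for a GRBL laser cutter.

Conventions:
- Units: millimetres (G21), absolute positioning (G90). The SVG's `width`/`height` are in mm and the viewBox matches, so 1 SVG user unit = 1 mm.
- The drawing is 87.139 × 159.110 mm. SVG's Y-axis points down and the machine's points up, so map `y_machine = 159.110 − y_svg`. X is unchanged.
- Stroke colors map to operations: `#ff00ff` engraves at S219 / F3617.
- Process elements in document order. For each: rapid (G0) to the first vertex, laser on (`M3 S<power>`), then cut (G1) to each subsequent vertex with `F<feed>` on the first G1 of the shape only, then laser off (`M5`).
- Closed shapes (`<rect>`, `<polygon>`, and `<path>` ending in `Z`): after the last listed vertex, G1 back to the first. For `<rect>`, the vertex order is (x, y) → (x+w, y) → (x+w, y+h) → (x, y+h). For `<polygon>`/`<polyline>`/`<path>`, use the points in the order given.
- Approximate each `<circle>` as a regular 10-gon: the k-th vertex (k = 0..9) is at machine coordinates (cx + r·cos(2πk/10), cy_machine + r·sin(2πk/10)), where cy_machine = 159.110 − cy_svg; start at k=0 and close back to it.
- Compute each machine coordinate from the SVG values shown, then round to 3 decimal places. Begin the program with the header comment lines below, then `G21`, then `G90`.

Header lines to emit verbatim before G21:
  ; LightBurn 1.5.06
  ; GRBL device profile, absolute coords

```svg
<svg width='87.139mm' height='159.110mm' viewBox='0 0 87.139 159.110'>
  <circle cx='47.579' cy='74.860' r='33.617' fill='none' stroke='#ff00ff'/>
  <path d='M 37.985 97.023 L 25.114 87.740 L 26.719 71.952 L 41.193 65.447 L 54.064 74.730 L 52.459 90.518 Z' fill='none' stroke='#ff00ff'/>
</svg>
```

viewBox `0 0 87.139 159.110` with mm width/height → 1 unit = 1 mm. Flip: y_m = 159.110 − y_svg.

**Shape 1** — `<circle>` circle, stroke `#ff00ff` → engrave (S219, F3617). Machine vertices: (81.196,84.250) → (74.776,104.010) → (57.967,116.222) → (37.191,116.222) → (20.382,104.010) → (13.962,84.250) → (20.382,64.490) → (37.191,52.278) → (57.967,52.278) → (74.776,64.490) → (81.196,84.250). Closed: final G1 returns to the first vertex.

**Shape 2** — `<path>` regular polygon, stroke `#ff00ff` → engrave (S219, F3617). Machine vertices: (37.985,62.087) → (25.114,71.370) → (26.719,87.158) → (41.193,93.663) → (54.064,84.380) → (52.459,68.592) → (37.985,62.087). Closed: final G1 returns to the first vertex.

; LightBurn 1.5.06
; GRBL device profile, absolute coords
G21
G90
G0 X81.196 Y84.250
M3 S219
G1 X74.776 Y104.010 F3617
G1 X57.967 Y116.222
G1 X37.191 Y116.222
G1 X20.382 Y104.010
G1 X13.962 Y84.250
G1 X20.382 Y64.490
G1 X37.191 Y52.278
G1 X57.967 Y52.278
G1 X74.776 Y64.490
G1 X81.196 Y84.250
M5
G0 X37.985 Y62.087
M3 S219
G1 X25.114 Y71.370 F3617
G1 X26.719 Y87.158
G1 X41.193 Y93.663
G1 X54.064 Y84.380
G1 X52.459 Y68.592
G1 X37.985 Y62.087
M5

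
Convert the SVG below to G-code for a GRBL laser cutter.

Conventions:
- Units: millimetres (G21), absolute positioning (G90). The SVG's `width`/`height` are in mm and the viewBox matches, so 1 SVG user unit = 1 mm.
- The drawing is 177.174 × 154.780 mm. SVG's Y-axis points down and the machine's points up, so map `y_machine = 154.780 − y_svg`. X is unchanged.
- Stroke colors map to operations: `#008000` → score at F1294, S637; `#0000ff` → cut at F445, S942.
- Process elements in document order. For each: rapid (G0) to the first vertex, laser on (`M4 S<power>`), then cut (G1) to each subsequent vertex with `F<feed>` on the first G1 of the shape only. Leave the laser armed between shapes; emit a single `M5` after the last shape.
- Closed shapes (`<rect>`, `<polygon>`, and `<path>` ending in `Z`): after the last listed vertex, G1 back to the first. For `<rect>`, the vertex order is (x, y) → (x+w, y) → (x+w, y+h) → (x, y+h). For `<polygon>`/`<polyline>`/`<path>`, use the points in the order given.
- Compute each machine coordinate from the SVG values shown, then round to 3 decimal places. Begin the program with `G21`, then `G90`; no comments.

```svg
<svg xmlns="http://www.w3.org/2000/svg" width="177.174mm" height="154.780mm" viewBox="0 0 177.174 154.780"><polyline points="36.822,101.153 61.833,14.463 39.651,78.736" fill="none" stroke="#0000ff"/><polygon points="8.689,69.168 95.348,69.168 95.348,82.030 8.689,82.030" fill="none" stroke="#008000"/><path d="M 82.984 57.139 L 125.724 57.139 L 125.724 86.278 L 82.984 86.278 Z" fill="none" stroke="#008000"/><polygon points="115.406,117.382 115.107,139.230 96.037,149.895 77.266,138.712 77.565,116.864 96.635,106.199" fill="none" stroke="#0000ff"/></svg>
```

1 u = 1 mm; y_m = 154.780 − y.

[1] `<polyline>` open polyline, #0000ff→cut S942 F445: (36.822,53.627) → (61.833,140.317) → (39.651,76.044)

[2] `<polygon>` rectangle, #008000→score S637 F1294: (8.689,85.612) → (95.348,85.612) → (95.348,72.750) → (8.689,72.750) → (8.689,85.612) (closed)

[3] `<path>` rectangle, #008000→score S637 F1294: (82.984,97.641) → (125.724,97.641) → (125.724,68.502) → (82.984,68.502) → (82.984,97.641) (closed)

[4] `<polygon>` regular polygon, #0000ff→cut S942 F445: (115.406,37.398) → (115.107,15.550) → (96.037,4.885) → (77.266,16.068) → (77.565,37.916) → (96.635,48.581) → (115.406,37.398) (closed)

G21
G90
G0 X36.822 Y53.627
M4 S942
G1 X61.833 Y140.317 F445
G1 X39.651 Y76.044
G0 X8.689 Y85.612
M4 S637
G1 X95.348 Y85.612 F1294
G1 X95.348 Y72.750
G1 X8.689 Y72.750
G1 X8.689 Y85.612
G0 X82.984 Y97.641
M4 S637
G1 X125.724 Y97.641 F1294
G1 X125.724 Y68.502
G1 X82.984 Y68.502
G1 X82.984 Y97.641
G0 X115.406 Y37.398
M4 S942
G1 X115.107 Y15.550 F445
G1 X96.037 Y4.885
G1 X77.266 Y16.068
G1 X77.565 Y37.916
G1 X96.635 Y48.581
G1 X115.406 Y37.398
M5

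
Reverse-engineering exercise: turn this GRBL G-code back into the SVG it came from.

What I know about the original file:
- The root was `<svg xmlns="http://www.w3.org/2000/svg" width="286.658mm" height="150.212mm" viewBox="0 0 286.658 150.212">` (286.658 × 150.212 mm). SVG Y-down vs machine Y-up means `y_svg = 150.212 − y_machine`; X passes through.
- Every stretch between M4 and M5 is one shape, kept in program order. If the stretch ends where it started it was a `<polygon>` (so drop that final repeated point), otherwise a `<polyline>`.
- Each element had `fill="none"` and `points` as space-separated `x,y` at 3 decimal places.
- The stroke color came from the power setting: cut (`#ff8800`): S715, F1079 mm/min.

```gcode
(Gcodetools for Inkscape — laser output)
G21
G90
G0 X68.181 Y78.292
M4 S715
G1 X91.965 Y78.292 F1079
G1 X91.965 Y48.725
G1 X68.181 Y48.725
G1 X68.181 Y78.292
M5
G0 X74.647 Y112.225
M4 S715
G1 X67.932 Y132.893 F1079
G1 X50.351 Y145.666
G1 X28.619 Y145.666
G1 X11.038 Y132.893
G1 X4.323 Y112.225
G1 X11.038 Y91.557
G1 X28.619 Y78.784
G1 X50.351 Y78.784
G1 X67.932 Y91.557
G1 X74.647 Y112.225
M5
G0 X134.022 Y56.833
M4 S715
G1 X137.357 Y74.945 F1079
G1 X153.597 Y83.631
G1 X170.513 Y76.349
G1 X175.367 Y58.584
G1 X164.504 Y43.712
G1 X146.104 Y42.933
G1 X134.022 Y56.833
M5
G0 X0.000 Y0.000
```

y_svg = 150.212 − y_m. Every run uses S715, so all elements get stroke `#ff8800` (cut).

[1] closed run; points: 68.181,71.920 91.965,71.920 91.965,101.487 68.181,101.487

[2] closed run; points: 74.647,37.987 67.932,17.319 50.351,4.546 28.619,4.546 11.038,17.319 4.323,37.987 11.038,58.655 28.619,71.428 50.351,71.428 67.932,58.655

[3] closed run; points: 134.022,93.379 137.357,75.267 153.597,66.581 170.513,73.863 175.367,91.628 164.504,106.500 146.104,107.279

<svg xmlns="http://www.w3.org/2000/svg" width="286.658mm" height="150.212mm" viewBox="0 0 286.658 150.212">
  <polygon points="68.181,71.920 91.965,71.920 91.965,101.487 68.181,101.487" fill="none" stroke="#ff8800"/>
  <polygon points="74.647,37.987 67.932,17.319 50.351,4.546 28.619,4.546 11.038,17.319 4.323,37.987 11.038,58.655 28.619,71.428 50.351,71.428 67.932,58.655" fill="none" stroke="#ff8800"/>
  <polygon points="134.022,93.379 137.357,75.267 153.597,66.581 170.513,73.863 175.367,91.628 164.504,106.500 146.104,107.279" fill="none" stroke="#ff8800"/>
</svg>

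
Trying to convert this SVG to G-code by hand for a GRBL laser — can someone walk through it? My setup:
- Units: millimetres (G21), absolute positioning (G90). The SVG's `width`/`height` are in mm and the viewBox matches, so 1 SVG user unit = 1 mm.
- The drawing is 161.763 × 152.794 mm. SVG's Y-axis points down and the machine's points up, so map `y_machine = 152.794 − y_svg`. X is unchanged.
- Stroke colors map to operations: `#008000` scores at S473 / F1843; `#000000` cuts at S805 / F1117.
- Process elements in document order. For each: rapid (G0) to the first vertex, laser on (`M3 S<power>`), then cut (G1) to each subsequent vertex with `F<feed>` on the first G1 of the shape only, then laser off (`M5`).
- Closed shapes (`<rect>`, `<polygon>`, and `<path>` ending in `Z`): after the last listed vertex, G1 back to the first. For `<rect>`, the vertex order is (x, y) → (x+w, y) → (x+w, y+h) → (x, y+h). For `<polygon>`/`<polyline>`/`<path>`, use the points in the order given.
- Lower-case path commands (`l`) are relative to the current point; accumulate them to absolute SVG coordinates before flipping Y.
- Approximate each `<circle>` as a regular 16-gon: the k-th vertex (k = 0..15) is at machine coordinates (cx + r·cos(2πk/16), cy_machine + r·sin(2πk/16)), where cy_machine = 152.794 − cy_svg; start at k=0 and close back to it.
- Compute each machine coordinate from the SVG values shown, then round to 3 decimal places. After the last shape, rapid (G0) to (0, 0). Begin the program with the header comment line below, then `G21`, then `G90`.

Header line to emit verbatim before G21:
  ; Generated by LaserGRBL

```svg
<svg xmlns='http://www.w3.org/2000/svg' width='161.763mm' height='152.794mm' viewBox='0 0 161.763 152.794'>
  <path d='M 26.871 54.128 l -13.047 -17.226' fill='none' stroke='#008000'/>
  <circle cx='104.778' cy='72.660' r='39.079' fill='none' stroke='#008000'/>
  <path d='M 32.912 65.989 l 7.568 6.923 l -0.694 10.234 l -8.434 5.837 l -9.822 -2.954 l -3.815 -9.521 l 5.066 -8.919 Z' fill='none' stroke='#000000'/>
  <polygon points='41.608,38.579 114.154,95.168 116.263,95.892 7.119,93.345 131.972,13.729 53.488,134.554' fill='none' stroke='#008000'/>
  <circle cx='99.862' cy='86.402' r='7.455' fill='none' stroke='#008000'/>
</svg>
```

1 u = 1 mm; y_m = 152.794 − y.

[1] `<path>` line segment, #008000→score S473 F1843: (26.871,98.666) → (13.824,115.892)

[2] `<circle>` circle, #008000→score S473 F1843: (143.857,80.134) → (140.882,95.089) → (132.411,107.767) → (119.733,116.238) → (104.778,119.213) → (89.823,116.238) → (77.145,107.767) → (68.674,95.089) → (65.699,80.134) → (68.674,65.179) → (77.145,52.501) → (89.823,44.030) → (104.778,41.055) → (119.733,44.030) → (132.411,52.501) → (140.882,65.179) → (143.857,80.134) (closed)

[3] `<path>` regular polygon, #000000→cut S805 F1117: (32.912,86.805) → (40.480,79.882) → (39.786,69.648) → (31.352,63.811) → (21.530,66.765) → (17.715,76.286) → (22.781,85.205) → (32.912,86.805) (closed)

[4] `<polygon>` closed polygon, #008000→score S473 F1843: (41.608,114.215) → (114.154,57.626) → (116.263,56.902) → (7.119,59.449) → (131.972,139.065) → (53.488,18.240) → (41.608,114.215) (closed)

[5] `<circle>` circle, #008000→score S473 F1843: (107.317,66.392) → (106.750,69.245) → (105.133,71.663) → (102.715,73.280) → (99.862,73.847) → (97.009,73.280) → (94.591,71.663) → (92.974,69.245) → (92.407,66.392) → (92.974,63.539) → (94.591,61.121) → (97.009,59.504) → (99.862,58.937) → (102.715,59.504) → (105.133,61.121) → (106.750,63.539) → (107.317,66.392) (closed)

; Generated by LaserGRBL
G21
G90
G0 X26.871 Y98.666
M3 S473
G1 X13.824 Y115.892 F1843
M5
G0 X143.857 Y80.134
M3 S473
G1 X140.882 Y95.089 F1843
G1 X132.411 Y107.767
G1 X119.733 Y116.238
G1 X104.778 Y119.213
G1 X89.823 Y116.238
G1 X77.145 Y107.767
G1 X68.674 Y95.089
G1 X65.699 Y80.134
G1 X68.674 Y65.179
G1 X77.145 Y52.501
G1 X89.823 Y44.030
G1 X104.778 Y41.055
G1 X119.733 Y44.030
G1 X132.411 Y52.501
G1 X140.882 Y65.179
G1 X143.857 Y80.134
M5
G0 X32.912 Y86.805
M3 S805
G1 X40.480 Y79.882 F1117
G1 X39.786 Y69.648
G1 X31.352 Y63.811
G1 X21.530 Y66.765
G1 X17.715 Y76.286
G1 X22.781 Y85.205
G1 X32.912 Y86.805
M5
G0 X41.608 Y114.215
M3 S473
G1 X114.154 Y57.626 F1843
G1 X116.263 Y56.902
G1 X7.119 Y59.449
G1 X131.972 Y139.065
G1 X53.488 Y18.240
G1 X41.608 Y114.215
M5
G0 X107.317 Y66.392
M3 S473
G1 X106.750 Y69.245 F1843
G1 X105.133 Y71.663
G1 X102.715 Y73.280
G1 X99.862 Y73.847
G1 X97.009 Y73.280
G1 X94.591 Y71.663
G1 X92.974 Y69.245
G1 X92.407 Y66.392
G1 X92.974 Y63.539
G1 X94.591 Y61.121
G1 X97.009 Y59.504
G1 X99.862 Y58.937
G1 X102.715 Y59.504
G1 X105.133 Y61.121
G1 X106.750 Y63.539
G1 X107.317 Y66.392
M5
G0 X0.000 Y0.000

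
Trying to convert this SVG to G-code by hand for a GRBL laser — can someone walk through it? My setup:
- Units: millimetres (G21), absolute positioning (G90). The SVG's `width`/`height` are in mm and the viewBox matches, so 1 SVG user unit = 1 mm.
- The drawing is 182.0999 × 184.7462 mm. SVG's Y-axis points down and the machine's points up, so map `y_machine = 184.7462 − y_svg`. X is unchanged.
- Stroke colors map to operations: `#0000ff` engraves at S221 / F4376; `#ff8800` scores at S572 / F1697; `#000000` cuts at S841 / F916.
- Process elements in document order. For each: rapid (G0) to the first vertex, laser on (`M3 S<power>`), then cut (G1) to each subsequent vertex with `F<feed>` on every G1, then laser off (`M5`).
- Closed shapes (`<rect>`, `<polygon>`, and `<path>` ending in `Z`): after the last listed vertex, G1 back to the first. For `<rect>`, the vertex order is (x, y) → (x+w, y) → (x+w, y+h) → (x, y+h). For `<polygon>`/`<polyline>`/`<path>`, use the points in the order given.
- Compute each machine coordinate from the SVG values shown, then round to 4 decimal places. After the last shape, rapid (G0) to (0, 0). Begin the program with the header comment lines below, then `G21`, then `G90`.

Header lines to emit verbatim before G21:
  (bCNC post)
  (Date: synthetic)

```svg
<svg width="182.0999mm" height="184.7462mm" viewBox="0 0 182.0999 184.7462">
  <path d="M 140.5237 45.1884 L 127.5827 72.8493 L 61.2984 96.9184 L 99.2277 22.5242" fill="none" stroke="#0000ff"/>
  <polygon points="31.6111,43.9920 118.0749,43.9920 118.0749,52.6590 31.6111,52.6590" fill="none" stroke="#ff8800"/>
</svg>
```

viewBox `0 0 182.0999 184.7462` with mm width/height → 1 unit = 1 mm. Flip: y_m = 184.7462 − y_svg.

**Shape 1** — `<path>` open polyline, stroke `#0000ff` → engrave (S221, F4376). Machine vertices: (140.5237,139.5578) → (127.5827,111.8969) → (61.2984,87.8278) → (99.2277,162.2220). Open path.

**Shape 2** — `<polygon>` rectangle, stroke `#ff8800` → score (S572, F1697). Machine vertices: (31.6111,140.7542) → (118.0749,140.7542) → (118.0749,132.0872) → (31.6111,132.0872) → (31.6111,140.7542). Closed: final G1 returns to the first vertex.

(bCNC post)
(Date: synthetic)
G21
G90
G0 X140.5237 Y139.5578
M3 S221
G1 X127.5827 Y111.8969 F4376
G1 X61.2984 Y87.8278 F4376
G1 X99.2277 Y162.2220 F4376
M5
G0 X31.6111 Y140.7542
M3 S572
G1 X118.0749 Y140.7542 F1697
G1 X118.0749 Y132.0872 F1697
G1 X31.6111 Y132.0872 F1697
G1 X31.6111 Y140.7542 F1697
M5
G0 X0.0000 Y0.0000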